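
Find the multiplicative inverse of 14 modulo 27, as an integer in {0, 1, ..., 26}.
14^(−1) ≡ 2 (mod 27)

Apply the extended Euclidean algorithm to (27, 14), tracking rows (r, s, t) with s·27 + t·14 = r. Each division r_prev = q·r_cur + r_new produces the new row as (previous row) − q·(current row):
  row A: (27, 1, 0)   [1·27 + 0·14 = 27]
  row B: (14, 0, 1)   [0·27 + 1·14 = 14]
  27 = 1·14 + 13   → row C = row A − 1·row B = (13, 1, −1)   [check: 1·27 − 1·14 = 13]
  14 = 1·13 + 1   → row D = row B − 1·row C = (1, −1, 2)   [check: −1·27 + 2·14 = 1]
  13 = 13·1 + 0   → remainder 0, stop. gcd = 1 (last nonzero row D).
The gcd is 1, so 14 is invertible mod 27. The last nonzero row gives −1·27 + 2·14 = 1, so t = 2. So 14^(−1) ≡ 2 (mod 27). Verify: 14 · 2 = 28 ≡ 1 (mod 27). ✓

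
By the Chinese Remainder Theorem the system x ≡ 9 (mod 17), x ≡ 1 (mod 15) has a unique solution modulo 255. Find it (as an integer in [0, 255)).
The moduli 17, 15 are pairwise coprime, so by the CRT there is a unique solution mod 17·15 = 255.
Solve by successive substitution. Start with x ≡ 9 (mod 17).
  Combine with x ≡ 1 (mod 15): write x = 9 + 17·t and require 9 + 17·t ≡ 1 (mod 15), i.e. 17·t ≡ 1 − 9 ≡ 7 (mod 15). Since 17^(−1) ≡ 8 (mod 15) (17 ≡ 2 (mod 15)), t ≡ 8·7 ≡ 11 (mod 15). So x ≡ 9 + 17·11 = 196 (mod 255).
Unique solution in [0, 255): x = 196.

Final answer: x ≡ 196 (mod 255); the representative in [0, 255) is 196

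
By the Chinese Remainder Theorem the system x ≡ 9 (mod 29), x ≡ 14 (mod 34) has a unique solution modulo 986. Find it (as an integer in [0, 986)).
The moduli 29, 34 are pairwise coprime, so by the CRT there is a unique solution mod 29·34 = 986.
Solve by successive substitution. Start with x ≡ 9 (mod 29).
  Combine with x ≡ 14 (mod 34): write x = 9 + 29·t and require 9 + 29·t ≡ 14 (mod 34), i.e. 29·t ≡ 14 − 9 ≡ 5 (mod 34). Since 29^(−1) ≡ 27 (mod 34), t ≡ 27·5 ≡ 33 (mod 34). So x ≡ 9 + 29·33 = 966 (mod 986).
Unique solution in [0, 986): x = 966.

Final answer: x ≡ 966 (mod 986); the representative in [0, 986) is 966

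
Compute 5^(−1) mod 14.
5^(−1) ≡ 3 (mod 14)

Apply the extended Euclidean algorithm to (14, 5), tracking rows (r, s, t) with s·14 + t·5 = r. Each division r_prev = q·r_cur + r_new produces the new row as (previous row) − q·(current row):
  row A: (14, 1, 0)   [1·14 + 0·5 = 14]
  row B: (5, 0, 1)   [0·14 + 1·5 = 5]
  14 = 2·5 + 4   → row C = row A − 2·row B = (4, 1, −2)   [check: 1·14 − 2·5 = 4]
  5 = 1·4 + 1   → row D = row B − 1·row C = (1, −1, 3)   [check: −1·14 + 3·5 = 1]
  4 = 4·1 + 0   → remainder 0, stop. gcd = 1 (last nonzero row D).
The gcd is 1, so 5 is invertible mod 14. The last nonzero row gives −1·14 + 3·5 = 1, so t = 3. So 5^(−1) ≡ 3 (mod 14). Verify: 5 · 3 = 15 ≡ 1 (mod 14). ✓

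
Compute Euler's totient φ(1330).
φ is multiplicative, with φ(p^e) = p^e − p^(e−1). Factorise 1330 = 2 · 5 · 7 · 19. Then
  φ(1330) = (2 − 1) · (5 − 1) · (7 − 1) · (19 − 1) = 1 · 4 · 6 · 18 = 432.

Final answer: φ(1330) = 432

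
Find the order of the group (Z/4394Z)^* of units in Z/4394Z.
|(Z/4394Z)^*| = 2028

(Z/4394Z)^* consists of the classes a with gcd(a, 4394) = 1, so its order is φ(4394). φ is multiplicative, with φ(p^e) = p^e − p^(e−1). Factorise 4394 = 2 · 13^3. Then
  φ(4394) = (2 − 1) · (13^3 − 13^2) = 1 · 2028 = 2028.
Thus |(Z/4394Z)^*| = 2028.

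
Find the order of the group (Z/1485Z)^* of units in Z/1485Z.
|(Z/1485Z)^*| = 720

(Z/1485Z)^* consists of the classes a with gcd(a, 1485) = 1, so its order is φ(1485). φ is multiplicative, with φ(p^e) = p^e − p^(e−1). Factorise 1485 = 3^3 · 5 · 11. Then
  φ(1485) = (3^3 − 3^2) · (5 − 1) · (11 − 1) = 18 · 4 · 10 = 720.
Thus |(Z/1485Z)^*| = 720.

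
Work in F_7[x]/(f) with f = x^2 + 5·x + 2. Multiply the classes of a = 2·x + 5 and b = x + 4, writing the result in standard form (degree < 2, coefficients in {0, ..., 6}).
Multiply as integer polynomials: a · b = 2·x^2 + 13·x + 20. Reducing coefficients mod 7: a · b ≡ 2·x^2 + 6·x + 6. Now divide by f(x) = x^2 + 5·x + 2 in F_7[x], eliminating the leading term at each step:
  leading term 2·x^2: subtract (2)·f(x) = 2·x^2 + 3·x + 4, leaving 3·x + 2 (coefficients mod 7)
The degree is now < 2, so this is the remainder. Hence a · b ≡ 3·x + 2 in F_7[x]/(f).

Final answer: a · b ≡ 3·x + 2 (mod f(x))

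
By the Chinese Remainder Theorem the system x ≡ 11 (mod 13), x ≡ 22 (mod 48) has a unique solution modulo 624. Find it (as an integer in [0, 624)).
x ≡ 310 (mod 624); the representative in [0, 624) is 310

The moduli 13, 48 are pairwise coprime, so by the CRT there is a unique solution mod 13·48 = 624.
Solve by successive substitution. Start with x ≡ 11 (mod 13).
  Combine with x ≡ 22 (mod 48): write x = 11 + 13·t and require 11 + 13·t ≡ 22 (mod 48), i.e. 13·t ≡ 22 − 11 ≡ 11 (mod 48). Since 13^(−1) ≡ 37 (mod 48), t ≡ 37·11 ≡ 23 (mod 48). So x ≡ 11 + 13·23 = 310 (mod 624).
Unique solution in [0, 624): x = 310.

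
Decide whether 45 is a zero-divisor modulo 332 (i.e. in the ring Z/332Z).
NO

gcd(45, 332) = 1, so 45 is a unit in Z/332Z (it has a multiplicative inverse). A unit cannot be a zero-divisor: if 45·b ≡ 0 then multiplying both sides by 45^(−1) gives b ≡ 0. So 45 is not a zero-divisor.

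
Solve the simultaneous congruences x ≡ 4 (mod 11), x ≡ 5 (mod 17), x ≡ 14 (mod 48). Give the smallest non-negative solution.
x ≡ 158 (mod 8976); the representative in [0, 8976) is 158

The moduli 11, 17, 48 are pairwise coprime, so by the CRT there is a unique solution mod 11·17·48 = 8976.
Solve by successive substitution. Start with x ≡ 4 (mod 11).
  Combine with x ≡ 5 (mod 17): write x = 4 + 11·t and require 4 + 11·t ≡ 5 (mod 17), i.e. 11·t ≡ 5 − 4 ≡ 1 (mod 17). Since 11^(−1) ≡ 14 (mod 17), t ≡ 14·1 ≡ 14 (mod 17). So x ≡ 4 + 11·14 = 158 (mod 187).
  Combine with x ≡ 14 (mod 48): write x = 158 + 187·t and require 158 + 187·t ≡ 14 (mod 48), i.e. 187·t ≡ 14 − 158 ≡ 0 (mod 48). Since 187^(−1) ≡ 19 (mod 48) (187 ≡ 43 (mod 48)), t ≡ 19·0 ≡ 0 (mod 48). So x ≡ 158 + 187·0 = 158 (mod 8976).
Unique solution in [0, 8976): x = 158.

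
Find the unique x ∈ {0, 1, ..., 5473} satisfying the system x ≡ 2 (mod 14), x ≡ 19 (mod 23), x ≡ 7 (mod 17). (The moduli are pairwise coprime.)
The moduli 14, 23, 17 are pairwise coprime, so by the CRT there is a unique solution mod 14·23·17 = 5474.
Solve by successive substitution. Start with x ≡ 2 (mod 14).
  Combine with x ≡ 19 (mod 23): write x = 2 + 14·t and require 2 + 14·t ≡ 19 (mod 23), i.e. 14·t ≡ 19 − 2 ≡ 17 (mod 23). Since 14^(−1) ≡ 5 (mod 23), t ≡ 5·17 ≡ 16 (mod 23). So x ≡ 2 + 14·16 = 226 (mod 322).
  Combine with x ≡ 7 (mod 17): write x = 226 + 322·t and require 226 + 322·t ≡ 7 (mod 17), i.e. 322·t ≡ 7 − 226 ≡ 2 (mod 17). Since 322^(−1) ≡ 16 (mod 17) (322 ≡ 16 (mod 17)), t ≡ 16·2 ≡ 15 (mod 17). So x ≡ 226 + 322·15 = 5056 (mod 5474).
Unique solution in [0, 5474): x = 5056.

Final answer: x ≡ 5056 (mod 5474); the representative in [0, 5474) is 5056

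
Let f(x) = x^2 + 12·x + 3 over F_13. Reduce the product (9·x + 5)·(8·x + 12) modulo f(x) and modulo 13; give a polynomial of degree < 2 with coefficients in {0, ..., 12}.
Multiply as integer polynomials: a · b = 72·x^2 + 148·x + 60. Reducing coefficients mod 13: a · b ≡ 7·x^2 + 5·x + 8. Now divide by f(x) = x^2 + 12·x + 3 in F_13[x], eliminating the leading term at each step:
  leading term 7·x^2: subtract (7)·f(x) = 7·x^2 + 6·x + 8, leaving 12·x (coefficients mod 13)
The degree is now < 2, so this is the remainder. Hence a · b ≡ 12·x in F_13[x]/(f).

Final answer: a · b ≡ 12·x (mod f(x))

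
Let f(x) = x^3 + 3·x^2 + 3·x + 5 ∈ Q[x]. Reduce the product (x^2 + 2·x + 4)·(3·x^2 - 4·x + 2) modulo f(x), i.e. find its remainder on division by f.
First multiply in Q[x] without reducing: a · b = 3·x^4 + 2·x^3 + 6·x^2 - 12·x + 8. Now divide by f(x) = x^3 + 3·x^2 + 3·x + 5, eliminating the leading term at each step:
  leading term 3·x^4: subtract (3·x)·f(x) = 3·x^4 + 9·x^3 + 9·x^2 + 15·x, leaving -7·x^3 - 3·x^2 - 27·x + 8
  leading term -7·x^3: subtract (-7)·f(x) = -7·x^3 - 21·x^2 - 21·x - 35, leaving 18·x^2 - 6·x + 43
The degree is now < 3, so this is the remainder. Hence a · b ≡ 18·x^2 - 6·x + 43 in Q[x]/(f).

Final answer: a · b ≡ 18·x^2 - 6·x + 43 (mod f(x))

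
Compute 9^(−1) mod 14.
9^(−1) ≡ 11 (mod 14)

Apply the extended Euclidean algorithm to (14, 9), tracking rows (r, s, t) with s·14 + t·9 = r. Each division r_prev = q·r_cur + r_new produces the new row as (previous row) − q·(current row):
  row A: (14, 1, 0)   [1·14 + 0·9 = 14]
  row B: (9, 0, 1)   [0·14 + 1·9 = 9]
  14 = 1·9 + 5   → row C = row A − 1·row B = (5, 1, −1)   [check: 1·14 − 1·9 = 5]
  9 = 1·5 + 4   → row D = row B − 1·row C = (4, −1, 2)   [check: −1·14 + 2·9 = 4]
  5 = 1·4 + 1   → row E = row C − 1·row D = (1, 2, −3)   [check: 2·14 − 3·9 = 1]
  4 = 4·1 + 0   → remainder 0, stop. gcd = 1 (last nonzero row E).
The gcd is 1, so 9 is invertible mod 14. The last nonzero row gives 2·14 − 3·9 = 1, so t = −3. So 9^(−1) ≡ −3 ≡ 11 (mod 14). Verify: 9 · 11 = 99 ≡ 1 (mod 14). ✓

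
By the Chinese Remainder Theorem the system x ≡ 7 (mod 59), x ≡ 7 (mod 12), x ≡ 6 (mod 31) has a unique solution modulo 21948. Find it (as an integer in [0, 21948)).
x ≡ 17707 (mod 21948); the representative in [0, 21948) is 17707

The moduli 59, 12, 31 are pairwise coprime, so by the CRT there is a unique solution mod 59·12·31 = 21948.
Solve by successive substitution. Start with x ≡ 7 (mod 59).
  Combine with x ≡ 7 (mod 12): write x = 7 + 59·t and require 7 + 59·t ≡ 7 (mod 12), i.e. 59·t ≡ 7 − 7 ≡ 0 (mod 12). Since 59^(−1) ≡ 11 (mod 12) (59 ≡ 11 (mod 12)), t ≡ 11·0 ≡ 0 (mod 12). So x ≡ 7 + 59·0 = 7 (mod 708).
  Combine with x ≡ 6 (mod 31): write x = 7 + 708·t and require 7 + 708·t ≡ 6 (mod 31), i.e. 708·t ≡ 6 − 7 ≡ 30 (mod 31). Since 708^(−1) ≡ 6 (mod 31) (708 ≡ 26 (mod 31)), t ≡ 6·30 ≡ 25 (mod 31). So x ≡ 7 + 708·25 = 17707 (mod 21948).
Unique solution in [0, 21948): x = 17707.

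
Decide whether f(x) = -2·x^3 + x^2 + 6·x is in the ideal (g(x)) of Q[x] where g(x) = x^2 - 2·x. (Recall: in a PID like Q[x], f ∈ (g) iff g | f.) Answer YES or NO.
In Q[x] the ideal (g) consists of all multiples of g, so f ∈ (g) iff g | f, i.e. iff the remainder of f on division by g is 0. Divide f by g (g is monic, so eliminate the leading term of the running remainder at each step):
  leading term -2·x^3: subtract (-2·x)·g(x) = -2·x^3 + 4·x^2, leaving -3·x^2 + 6·x
  leading term -3·x^2: subtract (-3)·g(x) = -3·x^2 + 6·x, leaving 0
The remainder is 0, so f(x) = g(x) · h(x) with h(x) = -2·x - 3. Hence g | f, i.e. f ∈ (g).

Final answer: YES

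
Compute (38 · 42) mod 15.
6

Reduce the factors first: 38 ≡ 8, 42 ≡ 12 (mod 15), so 38 · 42 ≡ 8 · 12 (mod 15). 8 · 12 = 96. Dividing by 15: 96 = 6·15 + 6. So (38 · 42) mod 15 = 6.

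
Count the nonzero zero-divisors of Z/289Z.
Z/289Z has 16 nonzero zero-divisors

In Z/289Z each nonzero element is either a unit (gcd with 289 is 1) or a zero-divisor (gcd > 1). The number of units is φ(289): factorise 289 = 17^2, so φ(289) = (17^2 − 17^1) = 272 = 272. The nonzero elements number 289 − 1 = 288. Hence the nonzero zero-divisors number 288 − 272 = 16.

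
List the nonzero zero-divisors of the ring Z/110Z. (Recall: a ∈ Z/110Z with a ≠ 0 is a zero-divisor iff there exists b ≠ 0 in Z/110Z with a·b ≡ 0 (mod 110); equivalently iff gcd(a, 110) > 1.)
nonzero zero-divisors of Z/110Z = {2, 4, 5, 6, 8, 10, 11, 12, 14, 15, 16, 18, 20, 22, 24, 25, 26, 28, 30, 32, 33, 34, 35, 36, 38, 40, 42, 44, 45, 46, 48, 50, 52, 54, 55, 56, 58, 60, 62, 64, 65, 66, 68, 70, 72, 74, 75, 76, 77, 78, 80, 82, 84, 85, 86, 88, 90, 92, 94, 95, 96, 98, 99, 100, 102, 104, 105, 106, 108}

An element a ∈ Z/110Z (with a ≠ 0) is a zero-divisor iff gcd(a, 110) > 1 (because a is a unit precisely when gcd(a, n) = 1, and in Z/nZ every nonzero, non-unit element is a zero-divisor). Scan a = 1, ..., 109 and keep those with gcd(a, 110) > 1:
  gcd(2, 110) = 2, gcd(4, 110) = 2, gcd(5, 110) = 5, gcd(6, 110) = 2, gcd(8, 110) = 2, gcd(10, 110) = 10, gcd(11, 110) = 11, gcd(12, 110) = 2, gcd(14, 110) = 2, gcd(15, 110) = 5, gcd(16, 110) = 2, gcd(18, 110) = 2, gcd(20, 110) = 10, gcd(22, 110) = 22, gcd(24, 110) = 2, gcd(25, 110) = 5, gcd(26, 110) = 2, gcd(28, 110) = 2, gcd(30, 110) = 10, gcd(32, 110) = 2, gcd(33, 110) = 11, gcd(34, 110) = 2, gcd(35, 110) = 5, gcd(36, 110) = 2, gcd(38, 110) = 2, gcd(40, 110) = 10, gcd(42, 110) = 2, gcd(44, 110) = 22, gcd(45, 110) = 5, gcd(46, 110) = 2, gcd(48, 110) = 2, gcd(50, 110) = 10, gcd(52, 110) = 2, gcd(54, 110) = 2, gcd(55, 110) = 55, gcd(56, 110) = 2, gcd(58, 110) = 2, gcd(60, 110) = 10, gcd(62, 110) = 2, gcd(64, 110) = 2, gcd(65, 110) = 5, gcd(66, 110) = 22, gcd(68, 110) = 2, gcd(70, 110) = 10, gcd(72, 110) = 2, gcd(74, 110) = 2, gcd(75, 110) = 5, gcd(76, 110) = 2, gcd(77, 110) = 11, gcd(78, 110) = 2, gcd(80, 110) = 10, gcd(82, 110) = 2, gcd(84, 110) = 2, gcd(85, 110) = 5, gcd(86, 110) = 2, gcd(88, 110) = 22, gcd(90, 110) = 10, gcd(92, 110) = 2, gcd(94, 110) = 2, gcd(95, 110) = 5, gcd(96, 110) = 2, gcd(98, 110) = 2, gcd(99, 110) = 11, gcd(100, 110) = 10, gcd(102, 110) = 2, gcd(104, 110) = 2, gcd(105, 110) = 5, gcd(106, 110) = 2, gcd(108, 110) = 2.
All other a ∈ {1, ..., 109} have gcd(a, 110) = 1 and are units. So the nonzero zero-divisors are exactly the 69 values of a appearing in this scan.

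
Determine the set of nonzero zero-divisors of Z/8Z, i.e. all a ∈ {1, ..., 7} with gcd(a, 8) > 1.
An element a ∈ Z/8Z (with a ≠ 0) is a zero-divisor iff gcd(a, 8) > 1 (because a is a unit precisely when gcd(a, n) = 1, and in Z/nZ every nonzero, non-unit element is a zero-divisor). Scan a = 1, ..., 7 and keep those with gcd(a, 8) > 1:
  gcd(2, 8) = 2, gcd(4, 8) = 4, gcd(6, 8) = 2.
All other a ∈ {1, ..., 7} have gcd(a, 8) = 1 and are units. So the nonzero zero-divisors are exactly the 3 values of a appearing in this scan.

Final answer: nonzero zero-divisors of Z/8Z = {2, 4, 6}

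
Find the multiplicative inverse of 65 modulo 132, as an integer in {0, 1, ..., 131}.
65^(−1) ≡ 65 (mod 132)

Apply the extended Euclidean algorithm to (132, 65), tracking rows (r, s, t) with s·132 + t·65 = r. Each division r_prev = q·r_cur + r_new produces the new row as (previous row) − q·(current row):
  row A: (132, 1, 0)   [1·132 + 0·65 = 132]
  row B: (65, 0, 1)   [0·132 + 1·65 = 65]
  132 = 2·65 + 2   → row C = row A − 2·row B = (2, 1, −2)   [check: 1·132 − 2·65 = 2]
  65 = 32·2 + 1   → row D = row B − 32·row C = (1, −32, 65)   [check: −32·132 + 65·65 = 1]
  2 = 2·1 + 0   → remainder 0, stop. gcd = 1 (last nonzero row D).
The gcd is 1, so 65 is invertible mod 132. The last nonzero row gives −32·132 + 65·65 = 1, so t = 65. So 65^(−1) ≡ 65 (mod 132). Verify: 65 · 65 = 4225 ≡ 1 (mod 132). ✓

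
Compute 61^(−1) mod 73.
Apply the extended Euclidean algorithm to (73, 61), tracking rows (r, s, t) with s·73 + t·61 = r. Each division r_prev = q·r_cur + r_new produces the new row as (previous row) − q·(current row):
  row A: (73, 1, 0)   [1·73 + 0·61 = 73]
  row B: (61, 0, 1)   [0·73 + 1·61 = 61]
  73 = 1·61 + 12   → row C = row A − 1·row B = (12, 1, −1)   [check: 1·73 − 1·61 = 12]
  61 = 5·12 + 1   → row D = row B − 5·row C = (1, −5, 6)   [check: −5·73 + 6·61 = 1]
  12 = 12·1 + 0   → remainder 0, stop. gcd = 1 (last nonzero row D).
The gcd is 1, so 61 is invertible mod 73. The last nonzero row gives −5·73 + 6·61 = 1, so t = 6. So 61^(−1) ≡ 6 (mod 73). Verify: 61 · 6 = 366 ≡ 1 (mod 73). ✓

Final answer: 61^(−1) ≡ 6 (mod 73)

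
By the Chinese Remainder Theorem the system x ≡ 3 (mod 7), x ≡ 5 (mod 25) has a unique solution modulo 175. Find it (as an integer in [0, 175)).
x ≡ 80 (mod 175); the representative in [0, 175) is 80

The moduli 7, 25 are pairwise coprime, so by the CRT there is a unique solution mod 7·25 = 175.
Solve by successive substitution. Start with x ≡ 3 (mod 7).
  Combine with x ≡ 5 (mod 25): write x = 3 + 7·t and require 3 + 7·t ≡ 5 (mod 25), i.e. 7·t ≡ 5 − 3 ≡ 2 (mod 25). Since 7^(−1) ≡ 18 (mod 25), t ≡ 18·2 ≡ 11 (mod 25). So x ≡ 3 + 7·11 = 80 (mod 175).
Unique solution in [0, 175): x = 80.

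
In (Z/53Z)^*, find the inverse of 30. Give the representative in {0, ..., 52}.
30^(−1) ≡ 23 (mod 53)

Apply the extended Euclidean algorithm to (53, 30), tracking rows (r, s, t) with s·53 + t·30 = r. Each division r_prev = q·r_cur + r_new produces the new row as (previous row) − q·(current row):
  row A: (53, 1, 0)   [1·53 + 0·30 = 53]
  row B: (30, 0, 1)   [0·53 + 1·30 = 30]
  53 = 1·30 + 23   → row C = row A − 1·row B = (23, 1, −1)   [check: 1·53 − 1·30 = 23]
  30 = 1·23 + 7   → row D = row B − 1·row C = (7, −1, 2)   [check: −1·53 + 2·30 = 7]
  23 = 3·7 + 2   → row E = row C − 3·row D = (2, 4, −7)   [check: 4·53 − 7·30 = 2]
  7 = 3·2 + 1   → row F = row D − 3·row E = (1, −13, 23)   [check: −13·53 + 23·30 = 1]
  2 = 2·1 + 0   → remainder 0, stop. gcd = 1 (last nonzero row F).
The gcd is 1, so 30 is invertible mod 53. The last nonzero row gives −13·53 + 23·30 = 1, so t = 23. So 30^(−1) ≡ 23 (mod 53). Verify: 30 · 23 = 690 ≡ 1 (mod 53). ✓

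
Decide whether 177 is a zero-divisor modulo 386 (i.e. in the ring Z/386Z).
gcd(177, 386) = 1, so 177 is a unit in Z/386Z (it has a multiplicative inverse). A unit cannot be a zero-divisor: if 177·b ≡ 0 then multiplying both sides by 177^(−1) gives b ≡ 0. So 177 is not a zero-divisor.

Final answer: NO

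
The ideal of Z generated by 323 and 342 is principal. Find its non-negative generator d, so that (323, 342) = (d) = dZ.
In the PID Z, (a, b) is generated by gcd(a, b). Compute gcd(342, 323) with the extended Euclidean algorithm, tracking rows (r, s, t) with s·342 + t·323 = r:
  row A: (342, 1, 0)   [1·342 + 0·323 = 342]
  row B: (323, 0, 1)   [0·342 + 1·323 = 323]
  342 = 1·323 + 19   → row C = row A − 1·row B = (19, 1, −1)   [check: 1·342 − 1·323 = 19]
  323 = 17·19 + 0   → remainder 0, stop. gcd = 19 (last nonzero row C).
So gcd(323, 342) = 19, with Bézout identity 1·342 − 1·323 = 19. Containment (⊇): the Bézout identity exhibits 19 as an element of (323, 342), giving (19) ⊆ (323, 342). Containment (⊆): since 19 | 323 and 19 | 342 (323 = 19·17, 342 = 19·18), every Z-linear combination of 323 and 342 is divisible by 19, so (323, 342) ⊆ (19). Therefore (323, 342) = (19), d = 19.

Final answer: (323, 342) = (19); d = 19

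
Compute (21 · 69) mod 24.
9

Reduce the factors first: 69 ≡ 21 (mod 24), so 21 · 69 ≡ 21 · 21 (mod 24). 21 · 21 = 441. Dividing by 24: 441 = 18·24 + 9. So (21 · 69) mod 24 = 9.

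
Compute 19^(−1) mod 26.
19^(−1) ≡ 11 (mod 26)

Apply the extended Euclidean algorithm to (26, 19), tracking rows (r, s, t) with s·26 + t·19 = r. Each division r_prev = q·r_cur + r_new produces the new row as (previous row) − q·(current row):
  row A: (26, 1, 0)   [1·26 + 0·19 = 26]
  row B: (19, 0, 1)   [0·26 + 1·19 = 19]
  26 = 1·19 + 7   → row C = row A − 1·row B = (7, 1, −1)   [check: 1·26 − 1·19 = 7]
  19 = 2·7 + 5   → row D = row B − 2·row C = (5, −2, 3)   [check: −2·26 + 3·19 = 5]
  7 = 1·5 + 2   → row E = row C − 1·row D = (2, 3, −4)   [check: 3·26 − 4·19 = 2]
  5 = 2·2 + 1   → row F = row D − 2·row E = (1, −8, 11)   [check: −8·26 + 11·19 = 1]
  2 = 2·1 + 0   → remainder 0, stop. gcd = 1 (last nonzero row F).
The gcd is 1, so 19 is invertible mod 26. The last nonzero row gives −8·26 + 11·19 = 1, so t = 11. So 19^(−1) ≡ 11 (mod 26). Verify: 19 · 11 = 209 ≡ 1 (mod 26). ✓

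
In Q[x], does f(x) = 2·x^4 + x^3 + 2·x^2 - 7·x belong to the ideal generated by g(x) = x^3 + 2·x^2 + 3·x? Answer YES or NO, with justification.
NO

In Q[x] the ideal (g) consists of all multiples of g, so f ∈ (g) iff g | f, i.e. iff the remainder of f on division by g is 0. Divide f by g (g is monic, so eliminate the leading term of the running remainder at each step):
  leading term 2·x^4: subtract (2·x)·g(x) = 2·x^4 + 4·x^3 + 6·x^2, leaving -3·x^3 - 4·x^2 - 7·x
  leading term -3·x^3: subtract (-3)·g(x) = -3·x^3 - 6·x^2 - 9·x, leaving 2·x^2 + 2·x
The remainder r(x) = 2·x^2 + 2·x ≠ 0 (and deg r < deg g), so g ∤ f, i.e. f ∉ (g).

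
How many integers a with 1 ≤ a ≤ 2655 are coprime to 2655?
1392

The number of a ∈ {1, ..., 2655} with gcd(a, 2655) = 1 is by definition Euler's totient φ(2655). φ is multiplicative, with φ(p^e) = p^e − p^(e−1). Factorise 2655 = 3^2 · 5 · 59. Then
  φ(2655) = (3^2 − 3^1) · (5 − 1) · (59 − 1) = 6 · 4 · 58 = 1392.
So there are 1392 such integers.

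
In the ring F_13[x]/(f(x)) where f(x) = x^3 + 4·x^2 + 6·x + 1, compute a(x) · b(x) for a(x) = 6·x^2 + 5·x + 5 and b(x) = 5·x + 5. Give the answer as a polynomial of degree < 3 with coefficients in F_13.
a · b ≡ 8 (mod f(x))

Multiply as integer polynomials: a · b = 30·x^3 + 55·x^2 + 50·x + 25. Reducing coefficients mod 13: a · b ≡ 4·x^3 + 3·x^2 + 11·x + 12. Now divide by f(x) = x^3 + 4·x^2 + 6·x + 1 in F_13[x], eliminating the leading term at each step:
  leading term 4·x^3: subtract (4)·f(x) = 4·x^3 + 3·x^2 + 11·x + 4, leaving 8 (coefficients mod 13)
The degree is now < 3, so this is the remainder. Hence a · b ≡ 8 in F_13[x]/(f).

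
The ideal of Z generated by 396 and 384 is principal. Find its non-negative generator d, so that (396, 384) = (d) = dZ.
In the PID Z, (a, b) is generated by gcd(a, b). Compute gcd(396, 384) with the extended Euclidean algorithm, tracking rows (r, s, t) with s·396 + t·384 = r:
  row A: (396, 1, 0)   [1·396 + 0·384 = 396]
  row B: (384, 0, 1)   [0·396 + 1·384 = 384]
  396 = 1·384 + 12   → row C = row A − 1·row B = (12, 1, −1)   [check: 1·396 − 1·384 = 12]
  384 = 32·12 + 0   → remainder 0, stop. gcd = 12 (last nonzero row C).
So gcd(396, 384) = 12, with Bézout identity 1·396 − 1·384 = 12. Containment (⊇): the Bézout identity exhibits 12 as an element of (396, 384), giving (12) ⊆ (396, 384). Containment (⊆): since 12 | 396 and 12 | 384 (396 = 12·33, 384 = 12·32), every Z-linear combination of 396 and 384 is divisible by 12, so (396, 384) ⊆ (12). Therefore (396, 384) = (12), d = 12.

Final answer: (396, 384) = (12); d = 12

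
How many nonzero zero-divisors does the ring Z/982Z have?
In Z/982Z each nonzero element is either a unit (gcd with 982 is 1) or a zero-divisor (gcd > 1). The number of units is φ(982): factorise 982 = 2 · 491, so φ(982) = (2 − 1) · (491 − 1) = 1 · 490 = 490. The nonzero elements number 982 − 1 = 981. Hence the nonzero zero-divisors number 981 − 490 = 491.

Final answer: Z/982Z has 491 nonzero zero-divisors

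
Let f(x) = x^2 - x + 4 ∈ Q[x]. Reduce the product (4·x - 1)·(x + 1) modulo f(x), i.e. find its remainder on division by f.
a · b ≡ 7·x - 17 (mod f(x))

First multiply in Q[x] without reducing: a · b = 4·x^2 + 3·x - 1. Now divide by f(x) = x^2 - x + 4, eliminating the leading term at each step:
  leading term 4·x^2: subtract (4)·f(x) = 4·x^2 - 4·x + 16, leaving 7·x - 17
The degree is now < 2, so this is the remainder. Hence a · b ≡ 7·x - 17 in Q[x]/(f).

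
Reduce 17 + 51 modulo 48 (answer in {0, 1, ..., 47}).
20

Reduce the summands first: 51 ≡ 3 (mod 48), so 17 + 51 ≡ 17 + 3 (mod 48). 17 + 3 = 20; 20 = 0·48 + 20, so (17 + 51) mod 48 = 20.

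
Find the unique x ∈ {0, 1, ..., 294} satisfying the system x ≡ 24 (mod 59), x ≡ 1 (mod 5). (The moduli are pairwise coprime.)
The moduli 59, 5 are pairwise coprime, so by the CRT there is a unique solution mod 59·5 = 295.
Solve by successive substitution. Start with x ≡ 24 (mod 59).
  Combine with x ≡ 1 (mod 5): write x = 24 + 59·t and require 24 + 59·t ≡ 1 (mod 5), i.e. 59·t ≡ 1 − 24 ≡ 2 (mod 5). Since 59^(−1) ≡ 4 (mod 5) (59 ≡ 4 (mod 5)), t ≡ 4·2 ≡ 3 (mod 5). So x ≡ 24 + 59·3 = 201 (mod 295).
Unique solution in [0, 295): x = 201.

Final answer: x ≡ 201 (mod 295); the representative in [0, 295) is 201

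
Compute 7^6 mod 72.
Use repeated squaring. Binary(6) = 110. Walk through the bits of the exponent 6 left-to-right: at each bit after the leading one, square the running value, then multiply by 7 if the bit is 1 (always reducing mod 72):
  bit 1 = 1 (leading): start with 7.
  bit 2 = 1: square 7^2 = 49; bit is 1, so multiply 49·7 = 343 ≡ 55 (mod 72).
  bit 3 = 0: square 55^2 = 3025 ≡ 1 (mod 72).
Final value: 7^6 ≡ 1 (mod 72).

Final answer: 1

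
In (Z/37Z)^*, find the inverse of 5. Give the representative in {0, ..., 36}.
5^(−1) ≡ 15 (mod 37)

Apply the extended Euclidean algorithm to (37, 5), tracking rows (r, s, t) with s·37 + t·5 = r. Each division r_prev = q·r_cur + r_new produces the new row as (previous row) − q·(current row):
  row A: (37, 1, 0)   [1·37 + 0·5 = 37]
  row B: (5, 0, 1)   [0·37 + 1·5 = 5]
  37 = 7·5 + 2   → row C = row A − 7·row B = (2, 1, −7)   [check: 1·37 − 7·5 = 2]
  5 = 2·2 + 1   → row D = row B − 2·row C = (1, −2, 15)   [check: −2·37 + 15·5 = 1]
  2 = 2·1 + 0   → remainder 0, stop. gcd = 1 (last nonzero row D).
The gcd is 1, so 5 is invertible mod 37. The last nonzero row gives −2·37 + 15·5 = 1, so t = 15. So 5^(−1) ≡ 15 (mod 37). Verify: 5 · 15 = 75 ≡ 1 (mod 37). ✓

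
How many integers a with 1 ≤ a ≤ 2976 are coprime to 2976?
960

The number of a ∈ {1, ..., 2976} with gcd(a, 2976) = 1 is by definition Euler's totient φ(2976). φ is multiplicative, with φ(p^e) = p^e − p^(e−1). Factorise 2976 = 2^5 · 3 · 31. Then
  φ(2976) = (2^5 − 2^4) · (3 − 1) · (31 − 1) = 16 · 2 · 30 = 960.
So there are 960 such integers.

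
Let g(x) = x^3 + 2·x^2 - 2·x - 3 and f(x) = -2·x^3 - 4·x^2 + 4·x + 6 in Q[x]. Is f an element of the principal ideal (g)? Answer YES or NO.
YES

In Q[x] the ideal (g) consists of all multiples of g, so f ∈ (g) iff g | f, i.e. iff the remainder of f on division by g is 0. Divide f by g (g is monic, so eliminate the leading term of the running remainder at each step):
  leading term -2·x^3: subtract (-2)·g(x) = -2·x^3 - 4·x^2 + 4·x + 6, leaving 0
The remainder is 0, so f(x) = g(x) · h(x) with h(x) = -2. Hence g | f, i.e. f ∈ (g).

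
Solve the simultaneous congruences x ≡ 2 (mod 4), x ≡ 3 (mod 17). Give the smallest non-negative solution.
x ≡ 54 (mod 68); the representative in [0, 68) is 54

The moduli 4, 17 are pairwise coprime, so by the CRT there is a unique solution mod 4·17 = 68.
Solve by successive substitution. Start with x ≡ 2 (mod 4).
  Combine with x ≡ 3 (mod 17): write x = 2 + 4·t and require 2 + 4·t ≡ 3 (mod 17), i.e. 4·t ≡ 3 − 2 ≡ 1 (mod 17). Since 4^(−1) ≡ 13 (mod 17), t ≡ 13·1 ≡ 13 (mod 17). So x ≡ 2 + 4·13 = 54 (mod 68).
Unique solution in [0, 68): x = 54.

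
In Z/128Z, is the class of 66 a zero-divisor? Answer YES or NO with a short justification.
gcd(66, 128) = 2 > 1, so 66 is not a unit in Z/128Z. In Z/nZ every nonzero non-unit is a zero-divisor: explicitly, take b = 128/gcd = 64 ≠ 0 (mod 128); then 66·64 = 4224 = 33·128, i.e. 66·64 ≡ 0 (mod 128). So 66 is a zero-divisor.

Final answer: YES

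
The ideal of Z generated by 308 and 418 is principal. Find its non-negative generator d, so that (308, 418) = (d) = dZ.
(308, 418) = (22); d = 22

In the PID Z, (a, b) is generated by gcd(a, b). Compute gcd(418, 308) with the extended Euclidean algorithm, tracking rows (r, s, t) with s·418 + t·308 = r:
  row A: (418, 1, 0)   [1·418 + 0·308 = 418]
  row B: (308, 0, 1)   [0·418 + 1·308 = 308]
  418 = 1·308 + 110   → row C = row A − 1·row B = (110, 1, −1)   [check: 1·418 − 1·308 = 110]
  308 = 2·110 + 88   → row D = row B − 2·row C = (88, −2, 3)   [check: −2·418 + 3·308 = 88]
  110 = 1·88 + 22   → row E = row C − 1·row D = (22, 3, −4)   [check: 3·418 − 4·308 = 22]
  88 = 4·22 + 0   → remainder 0, stop. gcd = 22 (last nonzero row E).
So gcd(308, 418) = 22, with Bézout identity 3·418 − 4·308 = 22. Containment (⊇): the Bézout identity exhibits 22 as an element of (308, 418), giving (22) ⊆ (308, 418). Containment (⊆): since 22 | 308 and 22 | 418 (308 = 22·14, 418 = 22·19), every Z-linear combination of 308 and 418 is divisible by 22, so (308, 418) ⊆ (22). Therefore (308, 418) = (22), d = 22.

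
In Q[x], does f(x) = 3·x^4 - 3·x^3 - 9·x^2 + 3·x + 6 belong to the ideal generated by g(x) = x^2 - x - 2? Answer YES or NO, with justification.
YES

In Q[x] the ideal (g) consists of all multiples of g, so f ∈ (g) iff g | f, i.e. iff the remainder of f on division by g is 0. Divide f by g (g is monic, so eliminate the leading term of the running remainder at each step):
  leading term 3·x^4: subtract (3·x^2)·g(x) = 3·x^4 - 3·x^3 - 6·x^2, leaving -3·x^2 + 3·x + 6
  leading term -3·x^2: subtract (-3)·g(x) = -3·x^2 + 3·x + 6, leaving 0
The remainder is 0, so f(x) = g(x) · h(x) with h(x) = 3·x^2 - 3. Hence g | f, i.e. f ∈ (g).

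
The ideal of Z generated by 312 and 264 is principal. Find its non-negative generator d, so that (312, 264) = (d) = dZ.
(312, 264) = (24); d = 24

In the PID Z, (a, b) is generated by gcd(a, b). Compute gcd(312, 264) with the extended Euclidean algorithm, tracking rows (r, s, t) with s·312 + t·264 = r:
  row A: (312, 1, 0)   [1·312 + 0·264 = 312]
  row B: (264, 0, 1)   [0·312 + 1·264 = 264]
  312 = 1·264 + 48   → row C = row A − 1·row B = (48, 1, −1)   [check: 1·312 − 1·264 = 48]
  264 = 5·48 + 24   → row D = row B − 5·row C = (24, −5, 6)   [check: −5·312 + 6·264 = 24]
  48 = 2·24 + 0   → remainder 0, stop. gcd = 24 (last nonzero row D).
So gcd(312, 264) = 24, with Bézout identity −5·312 + 6·264 = 24. Containment (⊇): the Bézout identity exhibits 24 as an element of (312, 264), giving (24) ⊆ (312, 264). Containment (⊆): since 24 | 312 and 24 | 264 (312 = 24·13, 264 = 24·11), every Z-linear combination of 312 and 264 is divisible by 24, so (312, 264) ⊆ (24). Therefore (312, 264) = (24), d = 24.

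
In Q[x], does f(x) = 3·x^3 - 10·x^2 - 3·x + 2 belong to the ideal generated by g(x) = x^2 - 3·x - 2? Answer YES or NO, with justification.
YES

In Q[x] the ideal (g) consists of all multiples of g, so f ∈ (g) iff g | f, i.e. iff the remainder of f on division by g is 0. Divide f by g (g is monic, so eliminate the leading term of the running remainder at each step):
  leading term 3·x^3: subtract (3·x)·g(x) = 3·x^3 - 9·x^2 - 6·x, leaving -x^2 + 3·x + 2
  leading term -x^2: subtract (-1)·g(x) = -x^2 + 3·x + 2, leaving 0
The remainder is 0, so f(x) = g(x) · h(x) with h(x) = 3·x - 1. Hence g | f, i.e. f ∈ (g).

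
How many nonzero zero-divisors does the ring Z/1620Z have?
Z/1620Z has 1187 nonzero zero-divisors

In Z/1620Z each nonzero element is either a unit (gcd with 1620 is 1) or a zero-divisor (gcd > 1). The number of units is φ(1620): factorise 1620 = 2^2 · 3^4 · 5, so φ(1620) = (2^2 − 2^1) · (3^4 − 3^3) · (5 − 1) = 2 · 54 · 4 = 432. The nonzero elements number 1620 − 1 = 1619. Hence the nonzero zero-divisors number 1619 − 432 = 1187.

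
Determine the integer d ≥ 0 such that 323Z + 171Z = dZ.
(323, 171) = (19); d = 19

In the PID Z, (a, b) is generated by gcd(a, b). Compute gcd(323, 171) with the extended Euclidean algorithm, tracking rows (r, s, t) with s·323 + t·171 = r:
  row A: (323, 1, 0)   [1·323 + 0·171 = 323]
  row B: (171, 0, 1)   [0·323 + 1·171 = 171]
  323 = 1·171 + 152   → row C = row A − 1·row B = (152, 1, −1)   [check: 1·323 − 1·171 = 152]
  171 = 1·152 + 19   → row D = row B − 1·row C = (19, −1, 2)   [check: −1·323 + 2·171 = 19]
  152 = 8·19 + 0   → remainder 0, stop. gcd = 19 (last nonzero row D).
So gcd(323, 171) = 19, with Bézout identity −1·323 + 2·171 = 19. Containment (⊇): the Bézout identity exhibits 19 as an element of (323, 171), giving (19) ⊆ (323, 171). Containment (⊆): since 19 | 323 and 19 | 171 (323 = 19·17, 171 = 19·9), every Z-linear combination of 323 and 171 is divisible by 19, so (323, 171) ⊆ (19). Therefore (323, 171) = (19), d = 19.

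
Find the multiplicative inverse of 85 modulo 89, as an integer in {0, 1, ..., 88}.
85^(−1) ≡ 22 (mod 89)

Apply the extended Euclidean algorithm to (89, 85), tracking rows (r, s, t) with s·89 + t·85 = r. Each division r_prev = q·r_cur + r_new produces the new row as (previous row) − q·(current row):
  row A: (89, 1, 0)   [1·89 + 0·85 = 89]
  row B: (85, 0, 1)   [0·89 + 1·85 = 85]
  89 = 1·85 + 4   → row C = row A − 1·row B = (4, 1, −1)   [check: 1·89 − 1·85 = 4]
  85 = 21·4 + 1   → row D = row B − 21·row C = (1, −21, 22)   [check: −21·89 + 22·85 = 1]
  4 = 4·1 + 0   → remainder 0, stop. gcd = 1 (last nonzero row D).
The gcd is 1, so 85 is invertible mod 89. The last nonzero row gives −21·89 + 22·85 = 1, so t = 22. So 85^(−1) ≡ 22 (mod 89). Verify: 85 · 22 = 1870 ≡ 1 (mod 89). ✓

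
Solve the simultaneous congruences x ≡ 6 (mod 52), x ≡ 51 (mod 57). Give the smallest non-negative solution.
x ≡ 2502 (mod 2964); the representative in [0, 2964) is 2502

The moduli 52, 57 are pairwise coprime, so by the CRT there is a unique solution mod 52·57 = 2964.
Solve by successive substitution. Start with x ≡ 6 (mod 52).
  Combine with x ≡ 51 (mod 57): write x = 6 + 52·t and require 6 + 52·t ≡ 51 (mod 57), i.e. 52·t ≡ 51 − 6 ≡ 45 (mod 57). Since 52^(−1) ≡ 34 (mod 57), t ≡ 34·45 ≡ 48 (mod 57). So x ≡ 6 + 52·48 = 2502 (mod 2964).
Unique solution in [0, 2964): x = 2502.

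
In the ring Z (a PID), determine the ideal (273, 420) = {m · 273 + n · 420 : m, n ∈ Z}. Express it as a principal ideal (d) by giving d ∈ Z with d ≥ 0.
In the PID Z, (a, b) is generated by gcd(a, b). Compute gcd(420, 273) with the extended Euclidean algorithm, tracking rows (r, s, t) with s·420 + t·273 = r:
  row A: (420, 1, 0)   [1·420 + 0·273 = 420]
  row B: (273, 0, 1)   [0·420 + 1·273 = 273]
  420 = 1·273 + 147   → row C = row A − 1·row B = (147, 1, −1)   [check: 1·420 − 1·273 = 147]
  273 = 1·147 + 126   → row D = row B − 1·row C = (126, −1, 2)   [check: −1·420 + 2·273 = 126]
  147 = 1·126 + 21   → row E = row C − 1·row D = (21, 2, −3)   [check: 2·420 − 3·273 = 21]
  126 = 6·21 + 0   → remainder 0, stop. gcd = 21 (last nonzero row E).
So gcd(273, 420) = 21, with Bézout identity 2·420 − 3·273 = 21. Containment (⊇): the Bézout identity exhibits 21 as an element of (273, 420), giving (21) ⊆ (273, 420). Containment (⊆): since 21 | 273 and 21 | 420 (273 = 21·13, 420 = 21·20), every Z-linear combination of 273 and 420 is divisible by 21, so (273, 420) ⊆ (21). Therefore (273, 420) = (21), d = 21.

Final answer: (273, 420) = (21); d = 21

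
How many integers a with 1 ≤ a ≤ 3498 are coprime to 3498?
The number of a ∈ {1, ..., 3498} with gcd(a, 3498) = 1 is by definition Euler's totient φ(3498). φ is multiplicative, with φ(p^e) = p^e − p^(e−1). Factorise 3498 = 2 · 3 · 11 · 53. Then
  φ(3498) = (2 − 1) · (3 − 1) · (11 − 1) · (53 − 1) = 1 · 2 · 10 · 52 = 1040.
So there are 1040 such integers.

Final answer: 1040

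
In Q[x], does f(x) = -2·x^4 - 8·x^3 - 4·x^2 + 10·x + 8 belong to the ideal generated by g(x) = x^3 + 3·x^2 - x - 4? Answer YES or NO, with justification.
In Q[x] the ideal (g) consists of all multiples of g, so f ∈ (g) iff g | f, i.e. iff the remainder of f on division by g is 0. Divide f by g (g is monic, so eliminate the leading term of the running remainder at each step):
  leading term -2·x^4: subtract (-2·x)·g(x) = -2·x^4 - 6·x^3 + 2·x^2 + 8·x, leaving -2·x^3 - 6·x^2 + 2·x + 8
  leading term -2·x^3: subtract (-2)·g(x) = -2·x^3 - 6·x^2 + 2·x + 8, leaving 0
The remainder is 0, so f(x) = g(x) · h(x) with h(x) = -2·x - 2. Hence g | f, i.e. f ∈ (g).

Final answer: YES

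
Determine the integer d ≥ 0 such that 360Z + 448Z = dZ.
In the PID Z, (a, b) is generated by gcd(a, b). Compute gcd(448, 360) with the extended Euclidean algorithm, tracking rows (r, s, t) with s·448 + t·360 = r:
  row A: (448, 1, 0)   [1·448 + 0·360 = 448]
  row B: (360, 0, 1)   [0·448 + 1·360 = 360]
  448 = 1·360 + 88   → row C = row A − 1·row B = (88, 1, −1)   [check: 1·448 − 1·360 = 88]
  360 = 4·88 + 8   → row D = row B − 4·row C = (8, −4, 5)   [check: −4·448 + 5·360 = 8]
  88 = 11·8 + 0   → remainder 0, stop. gcd = 8 (last nonzero row D).
So gcd(360, 448) = 8, with Bézout identity −4·448 + 5·360 = 8. Containment (⊇): the Bézout identity exhibits 8 as an element of (360, 448), giving (8) ⊆ (360, 448). Containment (⊆): since 8 | 360 and 8 | 448 (360 = 8·45, 448 = 8·56), every Z-linear combination of 360 and 448 is divisible by 8, so (360, 448) ⊆ (8). Therefore (360, 448) = (8), d = 8.

Final answer: (360, 448) = (8); d = 8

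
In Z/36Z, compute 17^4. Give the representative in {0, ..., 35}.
1

Use repeated squaring. Binary(4) = 100. Walk through the bits of the exponent 4 left-to-right: at each bit after the leading one, square the running value, then multiply by 17 if the bit is 1 (always reducing mod 36):
  bit 1 = 1 (leading): start with 17.
  bit 2 = 0: square 17^2 = 289 ≡ 1 (mod 36).
  bit 3 = 0: square 1^2 = 1 (mod 36).
Final value: 17^4 ≡ 1 (mod 36).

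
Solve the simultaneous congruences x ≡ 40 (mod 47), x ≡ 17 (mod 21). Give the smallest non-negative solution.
The moduli 47, 21 are pairwise coprime, so by the CRT there is a unique solution mod 47·21 = 987.
Solve by successive substitution. Start with x ≡ 40 (mod 47).
  Combine with x ≡ 17 (mod 21): write x = 40 + 47·t and require 40 + 47·t ≡ 17 (mod 21), i.e. 47·t ≡ 17 − 40 ≡ 19 (mod 21). Since 47^(−1) ≡ 17 (mod 21) (47 ≡ 5 (mod 21)), t ≡ 17·19 ≡ 8 (mod 21). So x ≡ 40 + 47·8 = 416 (mod 987).
Unique solution in [0, 987): x = 416.

Final answer: x ≡ 416 (mod 987); the representative in [0, 987) is 416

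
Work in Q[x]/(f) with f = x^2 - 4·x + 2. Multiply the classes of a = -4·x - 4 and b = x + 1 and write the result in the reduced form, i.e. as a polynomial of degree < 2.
a · b ≡ 4 - 24·x (mod f(x))

First multiply in Q[x] without reducing: a · b = -4·x^2 - 8·x - 4. Now divide by f(x) = x^2 - 4·x + 2, eliminating the leading term at each step:
  leading term -4·x^2: subtract (-4)·f(x) = -4·x^2 + 16·x - 8, leaving 4 - 24·x
The degree is now < 2, so this is the remainder. Hence a · b ≡ 4 - 24·x in Q[x]/(f).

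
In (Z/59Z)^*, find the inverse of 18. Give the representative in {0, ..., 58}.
Apply the extended Euclidean algorithm to (59, 18), tracking rows (r, s, t) with s·59 + t·18 = r. Each division r_prev = q·r_cur + r_new produces the new row as (previous row) − q·(current row):
  row A: (59, 1, 0)   [1·59 + 0·18 = 59]
  row B: (18, 0, 1)   [0·59 + 1·18 = 18]
  59 = 3·18 + 5   → row C = row A − 3·row B = (5, 1, −3)   [check: 1·59 − 3·18 = 5]
  18 = 3·5 + 3   → row D = row B − 3·row C = (3, −3, 10)   [check: −3·59 + 10·18 = 3]
  5 = 1·3 + 2   → row E = row C − 1·row D = (2, 4, −13)   [check: 4·59 − 13·18 = 2]
  3 = 1·2 + 1   → row F = row D − 1·row E = (1, −7, 23)   [check: −7·59 + 23·18 = 1]
  2 = 2·1 + 0   → remainder 0, stop. gcd = 1 (last nonzero row F).
The gcd is 1, so 18 is invertible mod 59. The last nonzero row gives −7·59 + 23·18 = 1, so t = 23. So 18^(−1) ≡ 23 (mod 59). Verify: 18 · 23 = 414 ≡ 1 (mod 59). ✓

Final answer: 18^(−1) ≡ 23 (mod 59)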